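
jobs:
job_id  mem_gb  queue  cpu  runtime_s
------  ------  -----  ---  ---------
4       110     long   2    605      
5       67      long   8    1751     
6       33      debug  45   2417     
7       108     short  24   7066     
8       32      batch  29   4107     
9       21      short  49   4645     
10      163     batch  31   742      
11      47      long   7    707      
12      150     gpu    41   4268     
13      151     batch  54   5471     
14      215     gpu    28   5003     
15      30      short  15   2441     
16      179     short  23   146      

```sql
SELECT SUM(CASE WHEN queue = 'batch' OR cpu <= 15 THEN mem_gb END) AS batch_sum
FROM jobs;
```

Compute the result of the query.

600

job_id=4: ✓ → 110
job_id=5: ✓ → 67
job_id=6: ✗
job_id=7: ✗
job_id=8: ✓ → 32
job_id=9: ✗
job_id=10: ✓ → 163
job_id=11: ✓ → 47
job_id=12: ✗
job_id=13: ✓ → 151
job_id=14: ✗
job_id=15: ✓ → 30
job_id=16: ✗
batch_sum = 110 + 67 + 32 + 163 + 47 + 151 + 30 = 600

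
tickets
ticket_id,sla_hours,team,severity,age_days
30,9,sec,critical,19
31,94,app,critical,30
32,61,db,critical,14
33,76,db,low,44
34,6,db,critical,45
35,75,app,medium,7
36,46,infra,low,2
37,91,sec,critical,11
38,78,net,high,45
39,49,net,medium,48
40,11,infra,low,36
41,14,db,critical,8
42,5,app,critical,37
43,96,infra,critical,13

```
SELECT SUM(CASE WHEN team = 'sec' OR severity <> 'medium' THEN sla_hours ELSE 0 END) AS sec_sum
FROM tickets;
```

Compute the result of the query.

587

ticket_id=30: ✓ → 9
ticket_id=31: ✓ → 94
ticket_id=32: ✓ → 61
ticket_id=33: ✓ → 76
ticket_id=34: ✓ → 6
ticket_id=35: ✗
ticket_id=36: ✓ → 46
ticket_id=37: ✓ → 91
ticket_id=38: ✓ → 78
ticket_id=39: ✗
ticket_id=40: ✓ → 11
ticket_id=41: ✓ → 14
ticket_id=42: ✓ → 5
ticket_id=43: ✓ → 96
sec_sum = 9 + 94 + 61 + 76 + 6 + 46 + 91 + 78 + 11 + 14 + 5 + 96 = 587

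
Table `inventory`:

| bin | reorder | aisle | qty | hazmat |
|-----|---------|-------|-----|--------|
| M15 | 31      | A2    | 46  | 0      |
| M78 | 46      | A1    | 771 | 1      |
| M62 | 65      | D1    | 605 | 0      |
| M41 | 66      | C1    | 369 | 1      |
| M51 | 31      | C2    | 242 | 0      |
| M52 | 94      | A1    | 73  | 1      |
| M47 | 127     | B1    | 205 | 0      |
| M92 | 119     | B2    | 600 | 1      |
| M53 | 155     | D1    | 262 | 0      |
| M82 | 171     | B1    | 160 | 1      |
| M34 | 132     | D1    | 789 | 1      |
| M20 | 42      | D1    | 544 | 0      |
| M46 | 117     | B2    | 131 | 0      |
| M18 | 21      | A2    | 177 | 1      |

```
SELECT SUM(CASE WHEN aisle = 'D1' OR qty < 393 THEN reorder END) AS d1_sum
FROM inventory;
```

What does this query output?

bin=M15: ✓ → 31
bin=M78: ✗
bin=M62: ✓ → 65
bin=M41: ✓ → 66
bin=M51: ✓ → 31
bin=M52: ✓ → 94
bin=M47: ✓ → 127
bin=M92: ✗
bin=M53: ✓ → 155
bin=M82: ✓ → 171
bin=M34: ✓ → 132
bin=M20: ✓ → 42
bin=M46: ✓ → 117
bin=M18: ✓ → 21
d1_sum = 31 + 65 + 66 + 31 + 94 + 127 + 155 + 171 + 132 + 42 + 117 + 21 = 1052

1052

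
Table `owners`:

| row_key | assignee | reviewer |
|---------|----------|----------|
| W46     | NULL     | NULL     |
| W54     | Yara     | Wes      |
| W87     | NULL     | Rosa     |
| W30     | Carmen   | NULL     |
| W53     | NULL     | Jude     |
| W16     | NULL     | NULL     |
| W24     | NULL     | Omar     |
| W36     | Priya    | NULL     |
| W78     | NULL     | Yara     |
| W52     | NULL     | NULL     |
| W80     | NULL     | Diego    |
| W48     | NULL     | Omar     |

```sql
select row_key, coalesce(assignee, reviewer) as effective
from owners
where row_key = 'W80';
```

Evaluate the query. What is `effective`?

row_key = W80: assignee=NULL, reviewer=Diego.
assignee=NULL, reviewer=Diego → Diego

Diego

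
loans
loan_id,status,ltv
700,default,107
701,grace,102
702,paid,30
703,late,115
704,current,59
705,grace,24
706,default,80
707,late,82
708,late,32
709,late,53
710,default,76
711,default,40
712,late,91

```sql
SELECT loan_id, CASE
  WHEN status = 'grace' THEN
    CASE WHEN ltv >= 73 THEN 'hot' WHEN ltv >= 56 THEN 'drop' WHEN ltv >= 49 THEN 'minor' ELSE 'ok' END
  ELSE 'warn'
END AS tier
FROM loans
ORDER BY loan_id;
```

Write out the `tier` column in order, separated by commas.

loan_id=700: status='default' → outer ELSE → warn
loan_id=701: status='grace' → inner[ltv >= 73] → hot
loan_id=702: status='paid' → outer ELSE → warn
loan_id=703: status='late' → outer ELSE → warn
loan_id=704: status='current' → outer ELSE → warn
loan_id=705: status='grace' → inner[ELSE] → ok
loan_id=706: status='default' → outer ELSE → warn
loan_id=707: status='late' → outer ELSE → warn
loan_id=708: status='late' → outer ELSE → warn
loan_id=709: status='late' → outer ELSE → warn
loan_id=710: status='default' → outer ELSE → warn
loan_id=711: status='default' → outer ELSE → warn
loan_id=712: status='late' → outer ELSE → warn

warn, hot, warn, warn, warn, ok, warn, warn, warn, warn, warn, warn, warn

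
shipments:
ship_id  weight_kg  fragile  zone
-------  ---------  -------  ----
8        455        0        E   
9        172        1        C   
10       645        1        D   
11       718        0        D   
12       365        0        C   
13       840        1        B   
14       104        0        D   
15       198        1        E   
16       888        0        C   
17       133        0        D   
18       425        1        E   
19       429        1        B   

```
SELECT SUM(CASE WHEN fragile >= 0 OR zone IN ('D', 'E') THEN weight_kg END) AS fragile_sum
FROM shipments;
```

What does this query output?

5372

ship_id=8: ✓ → 455
ship_id=9: ✓ → 172
ship_id=10: ✓ → 645
ship_id=11: ✓ → 718
ship_id=12: ✓ → 365
ship_id=13: ✓ → 840
ship_id=14: ✓ → 104
ship_id=15: ✓ → 198
ship_id=16: ✓ → 888
ship_id=17: ✓ → 133
ship_id=18: ✓ → 425
ship_id=19: ✓ → 429
fragile_sum = 455 + 172 + 645 + 718 + 365 + 840 + 104 + 198 + 888 + 133 + 425 + 429 = 5372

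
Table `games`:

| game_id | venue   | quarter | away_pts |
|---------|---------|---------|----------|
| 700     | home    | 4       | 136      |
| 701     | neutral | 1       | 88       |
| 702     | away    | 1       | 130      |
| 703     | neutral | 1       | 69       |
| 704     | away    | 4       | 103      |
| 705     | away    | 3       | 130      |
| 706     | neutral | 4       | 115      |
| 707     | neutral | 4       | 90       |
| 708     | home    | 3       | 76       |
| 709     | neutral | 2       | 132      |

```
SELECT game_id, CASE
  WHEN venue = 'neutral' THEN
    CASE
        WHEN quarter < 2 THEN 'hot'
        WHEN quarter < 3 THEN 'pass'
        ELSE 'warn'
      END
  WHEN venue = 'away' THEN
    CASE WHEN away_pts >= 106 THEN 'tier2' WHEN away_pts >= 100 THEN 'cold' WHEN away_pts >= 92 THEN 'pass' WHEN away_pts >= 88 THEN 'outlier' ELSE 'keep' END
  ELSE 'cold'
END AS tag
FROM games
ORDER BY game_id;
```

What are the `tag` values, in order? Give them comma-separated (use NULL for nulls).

cold, hot, tier2, hot, cold, tier2, warn, warn, cold, pass

game_id=700: venue='home' → outer ELSE → cold
game_id=701: venue='neutral' → inner[quarter < 2] → hot
game_id=702: venue='away' → inner[away_pts >= 106] → tier2
game_id=703: venue='neutral' → inner[quarter < 2] → hot
game_id=704: venue='away' → inner[away_pts >= 100] → cold
game_id=705: venue='away' → inner[away_pts >= 106] → tier2
game_id=706: venue='neutral' → inner[ELSE] → warn
game_id=707: venue='neutral' → inner[ELSE] → warn
game_id=708: venue='home' → outer ELSE → cold
game_id=709: venue='neutral' → inner[quarter < 3] → pass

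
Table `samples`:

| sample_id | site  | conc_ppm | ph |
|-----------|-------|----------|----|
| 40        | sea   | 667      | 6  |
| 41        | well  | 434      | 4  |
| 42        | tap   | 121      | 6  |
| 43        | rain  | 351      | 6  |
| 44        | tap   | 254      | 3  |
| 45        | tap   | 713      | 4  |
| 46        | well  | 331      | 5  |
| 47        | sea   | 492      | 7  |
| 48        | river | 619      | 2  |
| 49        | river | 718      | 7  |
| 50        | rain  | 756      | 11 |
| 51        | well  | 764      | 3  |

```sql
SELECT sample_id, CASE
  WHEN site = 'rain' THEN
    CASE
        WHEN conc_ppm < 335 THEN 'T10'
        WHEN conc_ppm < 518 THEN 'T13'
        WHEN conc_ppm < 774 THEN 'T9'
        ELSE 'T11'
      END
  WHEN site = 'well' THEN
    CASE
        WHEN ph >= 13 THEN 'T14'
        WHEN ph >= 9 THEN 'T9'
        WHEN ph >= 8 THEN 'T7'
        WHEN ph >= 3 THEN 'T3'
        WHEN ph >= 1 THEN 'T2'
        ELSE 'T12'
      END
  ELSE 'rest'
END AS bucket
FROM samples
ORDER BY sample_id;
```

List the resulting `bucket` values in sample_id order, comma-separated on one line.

sample_id=40: site='sea' → outer ELSE → rest
sample_id=41: site='well' → inner[ph >= 3] → T3
sample_id=42: site='tap' → outer ELSE → rest
sample_id=43: site='rain' → inner[conc_ppm < 518] → T13
sample_id=44: site='tap' → outer ELSE → rest
sample_id=45: site='tap' → outer ELSE → rest
sample_id=46: site='well' → inner[ph >= 3] → T3
sample_id=47: site='sea' → outer ELSE → rest
sample_id=48: site='river' → outer ELSE → rest
sample_id=49: site='river' → outer ELSE → rest
sample_id=50: site='rain' → inner[conc_ppm < 774] → T9
sample_id=51: site='well' → inner[ph >= 3] → T3

rest, T3, rest, T13, rest, rest, T3, rest, rest, rest, T9, T3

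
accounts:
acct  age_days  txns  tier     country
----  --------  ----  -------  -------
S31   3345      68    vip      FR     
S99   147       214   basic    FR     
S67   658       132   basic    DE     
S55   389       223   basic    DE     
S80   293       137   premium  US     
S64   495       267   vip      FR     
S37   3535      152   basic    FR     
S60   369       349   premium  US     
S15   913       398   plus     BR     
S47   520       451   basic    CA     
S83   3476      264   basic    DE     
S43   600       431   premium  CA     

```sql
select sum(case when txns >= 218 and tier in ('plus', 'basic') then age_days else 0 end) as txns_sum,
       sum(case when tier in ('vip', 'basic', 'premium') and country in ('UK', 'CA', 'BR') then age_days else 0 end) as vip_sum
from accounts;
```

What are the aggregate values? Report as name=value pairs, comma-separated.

txns_sum=5298, vip_sum=1120

[txns_sum: txns >= 218 and tier in ('plus', 'basic')]
acct=S31: ✗
acct=S99: ✗
acct=S67: ✗
acct=S55: ✓ → 389
acct=S80: ✗
acct=S64: ✗
acct=S37: ✗
acct=S60: ✗
acct=S15: ✓ → 913
acct=S47: ✓ → 520
acct=S83: ✓ → 3476
acct=S43: ✗
txns_sum = 389 + 913 + 520 + 3476 = 5298
—
[vip_sum: tier in ('vip', 'basic', 'premium') and country in ('UK', 'CA', 'BR')]
acct=S31: ✗
acct=S99: ✗
acct=S67: ✗
acct=S55: ✗
acct=S80: ✗
acct=S64: ✗
acct=S37: ✗
acct=S60: ✗
acct=S15: ✗
acct=S47: ✓ → 520
acct=S83: ✗
acct=S43: ✓ → 600
vip_sum = 520 + 600 = 1120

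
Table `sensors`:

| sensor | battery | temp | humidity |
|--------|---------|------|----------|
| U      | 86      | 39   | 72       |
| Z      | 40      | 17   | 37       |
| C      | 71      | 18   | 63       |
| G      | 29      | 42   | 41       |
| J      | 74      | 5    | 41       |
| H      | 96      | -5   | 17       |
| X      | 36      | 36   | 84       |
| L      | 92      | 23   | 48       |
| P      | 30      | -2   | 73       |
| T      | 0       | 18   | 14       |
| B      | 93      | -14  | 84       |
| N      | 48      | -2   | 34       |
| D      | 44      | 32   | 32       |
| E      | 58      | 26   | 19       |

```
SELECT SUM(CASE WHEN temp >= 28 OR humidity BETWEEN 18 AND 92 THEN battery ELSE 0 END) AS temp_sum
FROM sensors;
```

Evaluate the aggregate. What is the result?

sensor=U: ✓ → 86
sensor=Z: ✓ → 40
sensor=C: ✓ → 71
sensor=G: ✓ → 29
sensor=J: ✓ → 74
sensor=H: ✗
sensor=X: ✓ → 36
sensor=L: ✓ → 92
sensor=P: ✓ → 30
sensor=T: ✗
sensor=B: ✓ → 93
sensor=N: ✓ → 48
sensor=D: ✓ → 44
sensor=E: ✓ → 58
temp_sum = 86 + 40 + 71 + 29 + 74 + 36 + 92 + 30 + 93 + 48 + 44 + 58 = 701

701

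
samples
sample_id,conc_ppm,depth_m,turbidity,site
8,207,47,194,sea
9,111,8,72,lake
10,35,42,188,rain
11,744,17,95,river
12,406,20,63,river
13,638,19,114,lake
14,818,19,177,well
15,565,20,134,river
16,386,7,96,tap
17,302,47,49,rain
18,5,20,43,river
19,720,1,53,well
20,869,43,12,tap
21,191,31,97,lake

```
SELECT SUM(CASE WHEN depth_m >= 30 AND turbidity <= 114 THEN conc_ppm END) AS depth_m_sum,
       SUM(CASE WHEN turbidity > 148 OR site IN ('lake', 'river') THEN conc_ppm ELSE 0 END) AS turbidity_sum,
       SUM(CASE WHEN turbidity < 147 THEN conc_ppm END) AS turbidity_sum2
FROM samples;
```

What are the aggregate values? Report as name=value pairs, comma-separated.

depth_m_sum=1362, turbidity_sum=3720, turbidity_sum2=4937

[depth_m_sum: depth_m >= 30 AND turbidity <= 114]
sample_id=8: ✗
sample_id=9: ✗
sample_id=10: ✗
sample_id=11: ✗
sample_id=12: ✗
sample_id=13: ✗
sample_id=14: ✗
sample_id=15: ✗
sample_id=16: ✗
sample_id=17: ✓ → 302
sample_id=18: ✗
sample_id=19: ✗
sample_id=20: ✓ → 869
sample_id=21: ✓ → 191
depth_m_sum = 302 + 869 + 191 = 1362
—
[turbidity_sum: turbidity > 148 OR site IN ('lake', 'river')]
sample_id=8: ✓ → 207
sample_id=9: ✓ → 111
sample_id=10: ✓ → 35
sample_id=11: ✓ → 744
sample_id=12: ✓ → 406
sample_id=13: ✓ → 638
sample_id=14: ✓ → 818
sample_id=15: ✓ → 565
sample_id=16: ✗
sample_id=17: ✗
sample_id=18: ✓ → 5
sample_id=19: ✗
sample_id=20: ✗
sample_id=21: ✓ → 191
turbidity_sum = 207 + 111 + 35 + 744 + 406 + 638 + 818 + 565 + 5 + 191 = 3720
—
[turbidity_sum2: turbidity < 147]
sample_id=8: ✗
sample_id=9: ✓ → 111
sample_id=10: ✗
sample_id=11: ✓ → 744
sample_id=12: ✓ → 406
sample_id=13: ✓ → 638
sample_id=14: ✗
sample_id=15: ✓ → 565
sample_id=16: ✓ → 386
sample_id=17: ✓ → 302
sample_id=18: ✓ → 5
sample_id=19: ✓ → 720
sample_id=20: ✓ → 869
sample_id=21: ✓ → 191
turbidity_sum2 = 111 + 744 + 406 + 638 + 565 + 386 + 302 + 5 + 720 + 869 + 191 = 4937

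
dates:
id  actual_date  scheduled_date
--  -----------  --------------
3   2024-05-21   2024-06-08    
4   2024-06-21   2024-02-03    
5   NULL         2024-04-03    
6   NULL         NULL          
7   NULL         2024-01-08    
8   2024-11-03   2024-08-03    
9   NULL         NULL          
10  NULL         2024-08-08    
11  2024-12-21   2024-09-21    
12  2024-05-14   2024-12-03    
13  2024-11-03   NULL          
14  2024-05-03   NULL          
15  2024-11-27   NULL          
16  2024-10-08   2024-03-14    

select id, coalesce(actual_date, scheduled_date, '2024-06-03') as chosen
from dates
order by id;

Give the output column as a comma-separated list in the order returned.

id=3: actual_date=2024-05-21 → 2024-05-21
id=4: actual_date=2024-06-21 → 2024-06-21
id=5: actual_date=NULL, scheduled_date=2024-04-03 → 2024-04-03
id=6: actual_date=NULL, scheduled_date=NULL, → literal 2024-06-03 → 2024-06-03
id=7: actual_date=NULL, scheduled_date=2024-01-08 → 2024-01-08
id=8: actual_date=2024-11-03 → 2024-11-03
id=9: actual_date=NULL, scheduled_date=NULL, → literal 2024-06-03 → 2024-06-03
id=10: actual_date=NULL, scheduled_date=2024-08-08 → 2024-08-08
id=11: actual_date=2024-12-21 → 2024-12-21
id=12: actual_date=2024-05-14 → 2024-05-14
id=13: actual_date=2024-11-03 → 2024-11-03
id=14: actual_date=2024-05-03 → 2024-05-03
id=15: actual_date=2024-11-27 → 2024-11-27
id=16: actual_date=2024-10-08 → 2024-10-08

2024-05-21, 2024-06-21, 2024-04-03, 2024-06-03, 2024-01-08, 2024-11-03, 2024-06-03, 2024-08-08, 2024-12-21, 2024-05-14, 2024-11-03, 2024-05-03, 2024-11-27, 2024-10-08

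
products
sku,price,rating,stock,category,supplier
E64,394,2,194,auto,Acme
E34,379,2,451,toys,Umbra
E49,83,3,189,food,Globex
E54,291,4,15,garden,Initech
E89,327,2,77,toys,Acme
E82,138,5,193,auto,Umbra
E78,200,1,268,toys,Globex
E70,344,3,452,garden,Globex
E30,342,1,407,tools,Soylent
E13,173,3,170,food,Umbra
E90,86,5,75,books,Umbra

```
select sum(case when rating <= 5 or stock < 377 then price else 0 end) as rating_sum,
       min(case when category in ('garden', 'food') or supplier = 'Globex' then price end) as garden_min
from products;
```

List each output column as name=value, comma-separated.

rating_sum=2757, garden_min=83

[rating_sum: rating <= 5 or stock < 377]
sku=E64: ✓ → 394
sku=E34: ✓ → 379
sku=E49: ✓ → 83
sku=E54: ✓ → 291
sku=E89: ✓ → 327
sku=E82: ✓ → 138
sku=E78: ✓ → 200
sku=E70: ✓ → 344
sku=E30: ✓ → 342
sku=E13: ✓ → 173
sku=E90: ✓ → 86
rating_sum = 394 + 379 + 83 + 291 + 327 + 138 + 200 + 344 + 342 + 173 + 86 = 2757
—
[garden_min: category in ('garden', 'food') or supplier = 'Globex']
sku=E64: ✗
sku=E34: ✗
sku=E49: ✓ → 83
sku=E54: ✓ → 291
sku=E89: ✗
sku=E82: ✗
sku=E78: ✓ → 200
sku=E70: ✓ → 344
sku=E30: ✗
sku=E13: ✓ → 173
sku=E90: ✗
garden_min = MIN(83, 291, 200, 344, 173) = 83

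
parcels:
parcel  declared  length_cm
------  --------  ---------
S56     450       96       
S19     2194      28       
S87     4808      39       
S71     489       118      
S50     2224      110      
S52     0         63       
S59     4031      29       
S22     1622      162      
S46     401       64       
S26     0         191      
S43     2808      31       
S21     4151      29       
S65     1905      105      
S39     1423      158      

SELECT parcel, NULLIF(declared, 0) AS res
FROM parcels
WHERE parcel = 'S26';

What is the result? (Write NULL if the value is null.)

parcel = S26: declared=0, length_cm=191.
declared=0 vs 0: equal → NULL

NULL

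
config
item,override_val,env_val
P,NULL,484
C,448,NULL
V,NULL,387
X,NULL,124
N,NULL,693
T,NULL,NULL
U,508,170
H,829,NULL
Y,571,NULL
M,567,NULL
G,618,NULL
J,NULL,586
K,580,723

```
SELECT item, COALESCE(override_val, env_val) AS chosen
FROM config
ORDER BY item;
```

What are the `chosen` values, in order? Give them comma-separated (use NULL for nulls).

item=C: override_val=448 → 448
item=G: override_val=618 → 618
item=H: override_val=829 → 829
item=J: override_val=NULL, env_val=586 → 586
item=K: override_val=580 → 580
item=M: override_val=567 → 567
item=N: override_val=NULL, env_val=693 → 693
item=P: override_val=NULL, env_val=484 → 484
item=T: override_val=NULL, env_val=NULL (all NULL) → NULL
item=U: override_val=508 → 508
item=V: override_val=NULL, env_val=387 → 387
item=X: override_val=NULL, env_val=124 → 124
item=Y: override_val=571 → 571

448, 618, 829, 586, 580, 567, 693, 484, NULL, 508, 387, 124, 571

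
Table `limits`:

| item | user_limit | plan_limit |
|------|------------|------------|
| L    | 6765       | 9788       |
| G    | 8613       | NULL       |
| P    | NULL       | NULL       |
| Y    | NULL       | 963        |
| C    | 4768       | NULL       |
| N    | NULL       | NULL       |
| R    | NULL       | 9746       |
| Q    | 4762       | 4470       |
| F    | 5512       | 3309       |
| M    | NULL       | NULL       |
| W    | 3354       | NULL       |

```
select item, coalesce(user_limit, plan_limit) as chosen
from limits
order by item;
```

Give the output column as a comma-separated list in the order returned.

4768, 5512, 8613, 6765, NULL, NULL, NULL, 4762, 9746, 3354, 963

item=C: user_limit=4768 → 4768
item=F: user_limit=5512 → 5512
item=G: user_limit=8613 → 8613
item=L: user_limit=6765 → 6765
item=M: user_limit=NULL, plan_limit=NULL (all NULL) → NULL
item=N: user_limit=NULL, plan_limit=NULL (all NULL) → NULL
item=P: user_limit=NULL, plan_limit=NULL (all NULL) → NULL
item=Q: user_limit=4762 → 4762
item=R: user_limit=NULL, plan_limit=9746 → 9746
item=W: user_limit=3354 → 3354
item=Y: user_limit=NULL, plan_limit=963 → 963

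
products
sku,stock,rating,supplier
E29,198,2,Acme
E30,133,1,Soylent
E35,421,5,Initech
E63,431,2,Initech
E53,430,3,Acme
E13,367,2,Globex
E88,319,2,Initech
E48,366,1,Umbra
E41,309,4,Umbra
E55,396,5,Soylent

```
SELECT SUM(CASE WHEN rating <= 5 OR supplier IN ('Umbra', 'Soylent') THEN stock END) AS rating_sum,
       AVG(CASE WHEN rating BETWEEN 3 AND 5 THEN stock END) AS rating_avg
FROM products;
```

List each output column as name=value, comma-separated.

[rating_sum: rating <= 5 OR supplier IN ('Umbra', 'Soylent')]
sku=E29: ✓ → 198
sku=E30: ✓ → 133
sku=E35: ✓ → 421
sku=E63: ✓ → 431
sku=E53: ✓ → 430
sku=E13: ✓ → 367
sku=E88: ✓ → 319
sku=E48: ✓ → 366
sku=E41: ✓ → 309
sku=E55: ✓ → 396
rating_sum = 198 + 133 + 421 + 431 + 430 + 367 + 319 + 366 + 309 + 396 = 3370
—
[rating_avg: rating BETWEEN 3 AND 5]
sku=E29: ✗
sku=E30: ✗
sku=E35: ✓ → 421
sku=E63: ✗
sku=E53: ✓ → 430
sku=E13: ✗
sku=E88: ✗
sku=E48: ✗
sku=E41: ✓ → 309
sku=E55: ✓ → 396
rating_avg = (421 + 430 + 309 + 396) / 4 = 389

rating_sum=3370, rating_avg=389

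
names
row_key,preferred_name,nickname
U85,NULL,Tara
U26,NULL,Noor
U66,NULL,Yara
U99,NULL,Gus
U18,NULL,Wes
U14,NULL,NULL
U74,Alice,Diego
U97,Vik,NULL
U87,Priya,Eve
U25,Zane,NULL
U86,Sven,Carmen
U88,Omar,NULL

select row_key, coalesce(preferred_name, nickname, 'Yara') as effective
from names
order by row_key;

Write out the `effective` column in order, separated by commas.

row_key=U14: preferred_name=NULL, nickname=NULL, → literal Yara → Yara
row_key=U18: preferred_name=NULL, nickname=Wes → Wes
row_key=U25: preferred_name=Zane → Zane
row_key=U26: preferred_name=NULL, nickname=Noor → Noor
row_key=U66: preferred_name=NULL, nickname=Yara → Yara
row_key=U74: preferred_name=Alice → Alice
row_key=U85: preferred_name=NULL, nickname=Tara → Tara
row_key=U86: preferred_name=Sven → Sven
row_key=U87: preferred_name=Priya → Priya
row_key=U88: preferred_name=Omar → Omar
row_key=U97: preferred_name=Vik → Vik
row_key=U99: preferred_name=NULL, nickname=Gus → Gus

Yara, Wes, Zane, Noor, Yara, Alice, Tara, Sven, Priya, Omar, Vik, Gus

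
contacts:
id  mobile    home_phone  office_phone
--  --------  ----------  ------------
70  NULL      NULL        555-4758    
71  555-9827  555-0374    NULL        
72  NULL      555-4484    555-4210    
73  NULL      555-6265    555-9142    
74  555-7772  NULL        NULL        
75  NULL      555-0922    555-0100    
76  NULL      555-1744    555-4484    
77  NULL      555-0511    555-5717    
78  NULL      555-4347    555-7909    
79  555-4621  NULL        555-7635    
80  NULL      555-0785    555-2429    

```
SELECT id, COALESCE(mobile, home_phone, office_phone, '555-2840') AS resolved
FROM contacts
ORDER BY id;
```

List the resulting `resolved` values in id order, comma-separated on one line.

555-4758, 555-9827, 555-4484, 555-6265, 555-7772, 555-0922, 555-1744, 555-0511, 555-4347, 555-4621, 555-0785

id=70: mobile=NULL, home_phone=NULL, office_phone=555-4758 → 555-4758
id=71: mobile=555-9827 → 555-9827
id=72: mobile=NULL, home_phone=555-4484 → 555-4484
id=73: mobile=NULL, home_phone=555-6265 → 555-6265
id=74: mobile=555-7772 → 555-7772
id=75: mobile=NULL, home_phone=555-0922 → 555-0922
id=76: mobile=NULL, home_phone=555-1744 → 555-1744
id=77: mobile=NULL, home_phone=555-0511 → 555-0511
id=78: mobile=NULL, home_phone=555-4347 → 555-4347
id=79: mobile=555-4621 → 555-4621
id=80: mobile=NULL, home_phone=555-0785 → 555-0785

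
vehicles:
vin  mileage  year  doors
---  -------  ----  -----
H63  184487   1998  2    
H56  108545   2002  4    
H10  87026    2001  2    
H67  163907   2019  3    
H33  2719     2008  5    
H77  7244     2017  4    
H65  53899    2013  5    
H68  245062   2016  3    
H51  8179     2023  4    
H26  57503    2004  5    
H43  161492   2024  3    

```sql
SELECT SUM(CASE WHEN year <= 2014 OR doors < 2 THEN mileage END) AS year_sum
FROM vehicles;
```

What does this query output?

vin=H63: ✓ → 184487
vin=H56: ✓ → 108545
vin=H10: ✓ → 87026
vin=H67: ✗
vin=H33: ✓ → 2719
vin=H77: ✗
vin=H65: ✓ → 53899
vin=H68: ✗
vin=H51: ✗
vin=H26: ✓ → 57503
vin=H43: ✗
year_sum = 184487 + 108545 + 87026 + 2719 + 53899 + 57503 = 494179

494179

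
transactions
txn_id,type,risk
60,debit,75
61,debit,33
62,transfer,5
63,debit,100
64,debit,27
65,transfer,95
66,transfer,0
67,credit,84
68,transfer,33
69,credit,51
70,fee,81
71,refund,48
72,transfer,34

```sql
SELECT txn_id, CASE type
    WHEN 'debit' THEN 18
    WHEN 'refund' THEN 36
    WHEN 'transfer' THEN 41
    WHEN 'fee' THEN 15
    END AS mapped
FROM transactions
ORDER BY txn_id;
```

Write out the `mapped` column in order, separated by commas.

txn_id=60: type='debit' → 18
txn_id=61: type='debit' → 18
txn_id=62: type='transfer' → 41
txn_id=63: type='debit' → 18
txn_id=64: type='debit' → 18
txn_id=65: type='transfer' → 41
txn_id=66: type='transfer' → 41
txn_id=67: (no match → NULL) → NULL
txn_id=68: type='transfer' → 41
txn_id=69: (no match → NULL) → NULL
txn_id=70: type='fee' → 15
txn_id=71: type='refund' → 36
txn_id=72: type='transfer' → 41

18, 18, 41, 18, 18, 41, 41, NULL, 41, NULL, 15, 36, 41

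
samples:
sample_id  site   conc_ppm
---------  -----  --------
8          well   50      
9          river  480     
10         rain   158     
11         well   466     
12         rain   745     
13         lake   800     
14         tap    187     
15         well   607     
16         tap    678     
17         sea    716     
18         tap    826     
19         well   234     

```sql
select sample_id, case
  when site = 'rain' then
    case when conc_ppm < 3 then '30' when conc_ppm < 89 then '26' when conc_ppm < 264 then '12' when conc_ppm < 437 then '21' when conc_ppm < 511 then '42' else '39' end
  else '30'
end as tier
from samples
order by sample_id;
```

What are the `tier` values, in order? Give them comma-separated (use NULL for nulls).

30, 30, 12, 30, 39, 30, 30, 30, 30, 30, 30, 30

sample_id=8: site='well' → outer ELSE → 30
sample_id=9: site='river' → outer ELSE → 30
sample_id=10: site='rain' → inner[conc_ppm < 264] → 12
sample_id=11: site='well' → outer ELSE → 30
sample_id=12: site='rain' → inner[ELSE] → 39
sample_id=13: site='lake' → outer ELSE → 30
sample_id=14: site='tap' → outer ELSE → 30
sample_id=15: site='well' → outer ELSE → 30
sample_id=16: site='tap' → outer ELSE → 30
sample_id=17: site='sea' → outer ELSE → 30
sample_id=18: site='tap' → outer ELSE → 30
sample_id=19: site='well' → outer ELSE → 30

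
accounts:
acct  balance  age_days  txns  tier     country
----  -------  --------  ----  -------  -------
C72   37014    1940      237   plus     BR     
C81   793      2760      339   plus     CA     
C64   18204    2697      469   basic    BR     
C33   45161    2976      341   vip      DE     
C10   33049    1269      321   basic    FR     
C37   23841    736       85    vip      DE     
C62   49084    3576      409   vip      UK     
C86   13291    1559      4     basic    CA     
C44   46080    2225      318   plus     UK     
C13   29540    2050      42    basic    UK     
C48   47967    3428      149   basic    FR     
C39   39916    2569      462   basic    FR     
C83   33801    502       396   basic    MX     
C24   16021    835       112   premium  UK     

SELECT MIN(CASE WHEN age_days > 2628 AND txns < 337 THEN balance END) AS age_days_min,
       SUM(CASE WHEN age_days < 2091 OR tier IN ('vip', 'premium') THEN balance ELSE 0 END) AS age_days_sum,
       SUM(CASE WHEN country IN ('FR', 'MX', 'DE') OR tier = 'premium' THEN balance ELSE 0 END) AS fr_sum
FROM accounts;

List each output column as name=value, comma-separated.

age_days_min=47967, age_days_sum=280802, fr_sum=239756

[age_days_min: age_days > 2628 AND txns < 337]
acct=C72: ✗
acct=C81: ✗
acct=C64: ✗
acct=C33: ✗
acct=C10: ✗
acct=C37: ✗
acct=C62: ✗
acct=C86: ✗
acct=C44: ✗
acct=C13: ✗
acct=C48: ✓ → 47967
acct=C39: ✗
acct=C83: ✗
acct=C24: ✗
age_days_min = MIN(47967) = 47967
—
[age_days_sum: age_days < 2091 OR tier IN ('vip', 'premium')]
acct=C72: ✓ → 37014
acct=C81: ✗
acct=C64: ✗
acct=C33: ✓ → 45161
acct=C10: ✓ → 33049
acct=C37: ✓ → 23841
acct=C62: ✓ → 49084
acct=C86: ✓ → 13291
acct=C44: ✗
acct=C13: ✓ → 29540
acct=C48: ✗
acct=C39: ✗
acct=C83: ✓ → 33801
acct=C24: ✓ → 16021
age_days_sum = 37014 + 45161 + 33049 + 23841 + 49084 + 13291 + 29540 + 33801 + 16021 = 280802
—
[fr_sum: country IN ('FR', 'MX', 'DE') OR tier = 'premium']
acct=C72: ✗
acct=C81: ✗
acct=C64: ✗
acct=C33: ✓ → 45161
acct=C10: ✓ → 33049
acct=C37: ✓ → 23841
acct=C62: ✗
acct=C86: ✗
acct=C44: ✗
acct=C13: ✗
acct=C48: ✓ → 47967
acct=C39: ✓ → 39916
acct=C83: ✓ → 33801
acct=C24: ✓ → 16021
fr_sum = 45161 + 33049 + 23841 + 47967 + 39916 + 33801 + 16021 = 239756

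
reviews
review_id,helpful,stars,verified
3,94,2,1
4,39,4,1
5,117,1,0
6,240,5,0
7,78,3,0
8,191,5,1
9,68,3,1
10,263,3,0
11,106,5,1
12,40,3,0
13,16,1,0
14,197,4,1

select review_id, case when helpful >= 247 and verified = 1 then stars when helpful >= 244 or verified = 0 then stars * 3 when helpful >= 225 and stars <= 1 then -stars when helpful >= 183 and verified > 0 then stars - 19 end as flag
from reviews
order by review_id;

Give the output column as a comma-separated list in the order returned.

NULL, NULL, 3, 15, 9, -14, NULL, 9, NULL, 9, 3, -15

review_id=3: (no match → NULL) → NULL
review_id=4: (no match → NULL) → NULL
review_id=5: helpful >= 244 or verified = 0 → 3
review_id=6: helpful >= 244 or verified = 0 → 15
review_id=7: helpful >= 244 or verified = 0 → 9
review_id=8: helpful >= 183 and verified > 0 → -14
review_id=9: (no match → NULL) → NULL
review_id=10: helpful >= 244 or verified = 0 → 9
review_id=11: (no match → NULL) → NULL
review_id=12: helpful >= 244 or verified = 0 → 9
review_id=13: helpful >= 244 or verified = 0 → 3
review_id=14: helpful >= 183 and verified > 0 → -15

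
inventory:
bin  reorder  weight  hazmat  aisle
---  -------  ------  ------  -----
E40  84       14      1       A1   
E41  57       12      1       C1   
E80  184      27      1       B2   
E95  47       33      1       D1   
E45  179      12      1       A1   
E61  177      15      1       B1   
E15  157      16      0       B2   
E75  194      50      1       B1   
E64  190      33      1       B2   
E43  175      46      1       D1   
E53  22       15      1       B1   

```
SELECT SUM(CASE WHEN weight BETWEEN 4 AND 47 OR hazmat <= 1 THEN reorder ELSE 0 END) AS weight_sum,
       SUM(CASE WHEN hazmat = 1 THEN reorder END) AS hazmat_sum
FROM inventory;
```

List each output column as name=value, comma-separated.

weight_sum=1466, hazmat_sum=1309

[weight_sum: weight BETWEEN 4 AND 47 OR hazmat <= 1]
bin=E40: ✓ → 84
bin=E41: ✓ → 57
bin=E80: ✓ → 184
bin=E95: ✓ → 47
bin=E45: ✓ → 179
bin=E61: ✓ → 177
bin=E15: ✓ → 157
bin=E75: ✓ → 194
bin=E64: ✓ → 190
bin=E43: ✓ → 175
bin=E53: ✓ → 22
weight_sum = 84 + 57 + 184 + 47 + 179 + 177 + 157 + 194 + 190 + 175 + 22 = 1466
—
[hazmat_sum: hazmat = 1]
bin=E40: ✓ → 84
bin=E41: ✓ → 57
bin=E80: ✓ → 184
bin=E95: ✓ → 47
bin=E45: ✓ → 179
bin=E61: ✓ → 177
bin=E15: ✗
bin=E75: ✓ → 194
bin=E64: ✓ → 190
bin=E43: ✓ → 175
bin=E53: ✓ → 22
hazmat_sum = 84 + 57 + 184 + 47 + 179 + 177 + 194 + 190 + 175 + 22 = 1309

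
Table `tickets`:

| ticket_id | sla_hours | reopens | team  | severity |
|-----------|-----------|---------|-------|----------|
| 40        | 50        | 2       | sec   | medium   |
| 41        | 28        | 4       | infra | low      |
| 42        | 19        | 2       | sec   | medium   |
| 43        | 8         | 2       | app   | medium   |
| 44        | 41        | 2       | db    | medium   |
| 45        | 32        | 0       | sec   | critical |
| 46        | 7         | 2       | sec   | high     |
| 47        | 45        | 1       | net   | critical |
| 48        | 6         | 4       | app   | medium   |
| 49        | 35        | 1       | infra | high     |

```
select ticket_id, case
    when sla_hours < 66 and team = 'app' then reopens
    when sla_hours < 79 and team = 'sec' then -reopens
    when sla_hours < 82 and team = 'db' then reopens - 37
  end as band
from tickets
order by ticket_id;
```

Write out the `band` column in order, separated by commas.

-2, NULL, -2, 2, -35, 0, -2, NULL, 4, NULL

ticket_id=40: sla_hours < 79 and team = 'sec' → -2
ticket_id=41: (no match → NULL) → NULL
ticket_id=42: sla_hours < 79 and team = 'sec' → -2
ticket_id=43: sla_hours < 66 and team = 'app' → 2
ticket_id=44: sla_hours < 82 and team = 'db' → -35
ticket_id=45: sla_hours < 79 and team = 'sec' → 0
ticket_id=46: sla_hours < 79 and team = 'sec' → -2
ticket_id=47: (no match → NULL) → NULL
ticket_id=48: sla_hours < 66 and team = 'app' → 4
ticket_id=49: (no match → NULL) → NULL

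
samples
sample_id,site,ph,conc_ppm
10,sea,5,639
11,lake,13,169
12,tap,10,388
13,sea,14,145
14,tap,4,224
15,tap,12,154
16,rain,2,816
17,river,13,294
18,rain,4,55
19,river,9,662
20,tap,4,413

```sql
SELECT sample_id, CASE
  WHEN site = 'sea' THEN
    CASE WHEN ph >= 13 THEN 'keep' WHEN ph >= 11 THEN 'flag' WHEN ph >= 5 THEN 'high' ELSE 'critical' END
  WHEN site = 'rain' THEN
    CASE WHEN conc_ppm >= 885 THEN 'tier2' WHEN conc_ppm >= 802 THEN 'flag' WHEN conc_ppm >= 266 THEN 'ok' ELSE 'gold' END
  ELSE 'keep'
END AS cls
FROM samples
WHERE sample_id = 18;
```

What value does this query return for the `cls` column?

gold

sample_id = 18: site=rain, ph=4, conc_ppm=55.
site='rain' → inner[ELSE] → gold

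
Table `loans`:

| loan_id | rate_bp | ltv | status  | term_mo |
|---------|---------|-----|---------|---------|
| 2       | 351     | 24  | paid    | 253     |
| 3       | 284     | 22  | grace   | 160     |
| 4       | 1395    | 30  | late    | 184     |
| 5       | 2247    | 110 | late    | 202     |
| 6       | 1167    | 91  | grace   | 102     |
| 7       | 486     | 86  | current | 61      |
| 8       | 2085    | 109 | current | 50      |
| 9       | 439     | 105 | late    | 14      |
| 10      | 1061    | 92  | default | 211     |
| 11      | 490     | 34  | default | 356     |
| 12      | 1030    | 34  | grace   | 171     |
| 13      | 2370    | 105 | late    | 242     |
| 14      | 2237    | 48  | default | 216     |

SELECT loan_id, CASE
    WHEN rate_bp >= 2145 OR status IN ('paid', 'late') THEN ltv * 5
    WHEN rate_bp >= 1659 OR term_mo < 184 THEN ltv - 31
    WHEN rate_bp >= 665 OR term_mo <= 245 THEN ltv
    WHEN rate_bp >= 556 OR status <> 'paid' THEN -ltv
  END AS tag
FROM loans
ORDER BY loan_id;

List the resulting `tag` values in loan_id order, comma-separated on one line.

120, -9, 150, 550, 60, 55, 78, 525, 92, -34, 3, 525, 240

loan_id=2: rate_bp >= 2145 OR status IN ('paid', 'late') → 120
loan_id=3: rate_bp >= 1659 OR term_mo < 184 → -9
loan_id=4: rate_bp >= 2145 OR status IN ('paid', 'late') → 150
loan_id=5: rate_bp >= 2145 OR status IN ('paid', 'late') → 550
loan_id=6: rate_bp >= 1659 OR term_mo < 184 → 60
loan_id=7: rate_bp >= 1659 OR term_mo < 184 → 55
loan_id=8: rate_bp >= 1659 OR term_mo < 184 → 78
loan_id=9: rate_bp >= 2145 OR status IN ('paid', 'late') → 525
loan_id=10: rate_bp >= 665 OR term_mo <= 245 → 92
loan_id=11: rate_bp >= 556 OR status <> 'paid' → -34
loan_id=12: rate_bp >= 1659 OR term_mo < 184 → 3
loan_id=13: rate_bp >= 2145 OR status IN ('paid', 'late') → 525
loan_id=14: rate_bp >= 2145 OR status IN ('paid', 'late') → 240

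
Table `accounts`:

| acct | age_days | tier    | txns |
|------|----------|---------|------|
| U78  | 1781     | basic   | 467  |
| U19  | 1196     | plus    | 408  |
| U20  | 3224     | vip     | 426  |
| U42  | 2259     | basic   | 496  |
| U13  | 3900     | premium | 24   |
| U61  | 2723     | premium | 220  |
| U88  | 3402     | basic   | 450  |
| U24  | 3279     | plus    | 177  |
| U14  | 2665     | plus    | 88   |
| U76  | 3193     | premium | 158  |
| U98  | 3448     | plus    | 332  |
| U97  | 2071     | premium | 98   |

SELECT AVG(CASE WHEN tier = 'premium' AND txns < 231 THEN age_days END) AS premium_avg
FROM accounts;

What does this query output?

2971.75

acct=U78: ✗
acct=U19: ✗
acct=U20: ✗
acct=U42: ✗
acct=U13: ✓ → 3900
acct=U61: ✓ → 2723
acct=U88: ✗
acct=U24: ✗
acct=U14: ✗
acct=U76: ✓ → 3193
acct=U98: ✗
acct=U97: ✓ → 2071
premium_avg = (3900 + 2723 + 3193 + 2071) / 4 = 2971.75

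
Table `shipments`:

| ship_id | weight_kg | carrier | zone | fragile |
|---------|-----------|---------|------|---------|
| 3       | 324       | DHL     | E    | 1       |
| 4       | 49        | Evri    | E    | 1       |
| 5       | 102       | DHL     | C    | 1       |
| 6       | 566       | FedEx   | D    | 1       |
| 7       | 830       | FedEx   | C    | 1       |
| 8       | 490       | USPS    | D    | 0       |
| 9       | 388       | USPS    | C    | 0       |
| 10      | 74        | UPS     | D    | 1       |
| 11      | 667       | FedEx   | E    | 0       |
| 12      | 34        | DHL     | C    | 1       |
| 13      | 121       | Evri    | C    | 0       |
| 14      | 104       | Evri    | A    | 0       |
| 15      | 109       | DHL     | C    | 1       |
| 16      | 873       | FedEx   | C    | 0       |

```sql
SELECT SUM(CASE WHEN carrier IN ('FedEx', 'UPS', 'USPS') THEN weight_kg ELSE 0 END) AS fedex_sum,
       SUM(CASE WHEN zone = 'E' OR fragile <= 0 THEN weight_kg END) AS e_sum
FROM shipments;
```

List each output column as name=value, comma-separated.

fedex_sum=3888, e_sum=3016

[fedex_sum: carrier IN ('FedEx', 'UPS', 'USPS')]
ship_id=3: ✗
ship_id=4: ✗
ship_id=5: ✗
ship_id=6: ✓ → 566
ship_id=7: ✓ → 830
ship_id=8: ✓ → 490
ship_id=9: ✓ → 388
ship_id=10: ✓ → 74
ship_id=11: ✓ → 667
ship_id=12: ✗
ship_id=13: ✗
ship_id=14: ✗
ship_id=15: ✗
ship_id=16: ✓ → 873
fedex_sum = 566 + 830 + 490 + 388 + 74 + 667 + 873 = 3888
—
[e_sum: zone = 'E' OR fragile <= 0]
ship_id=3: ✓ → 324
ship_id=4: ✓ → 49
ship_id=5: ✗
ship_id=6: ✗
ship_id=7: ✗
ship_id=8: ✓ → 490
ship_id=9: ✓ → 388
ship_id=10: ✗
ship_id=11: ✓ → 667
ship_id=12: ✗
ship_id=13: ✓ → 121
ship_id=14: ✓ → 104
ship_id=15: ✗
ship_id=16: ✓ → 873
e_sum = 324 + 49 + 490 + 388 + 667 + 121 + 104 + 873 = 3016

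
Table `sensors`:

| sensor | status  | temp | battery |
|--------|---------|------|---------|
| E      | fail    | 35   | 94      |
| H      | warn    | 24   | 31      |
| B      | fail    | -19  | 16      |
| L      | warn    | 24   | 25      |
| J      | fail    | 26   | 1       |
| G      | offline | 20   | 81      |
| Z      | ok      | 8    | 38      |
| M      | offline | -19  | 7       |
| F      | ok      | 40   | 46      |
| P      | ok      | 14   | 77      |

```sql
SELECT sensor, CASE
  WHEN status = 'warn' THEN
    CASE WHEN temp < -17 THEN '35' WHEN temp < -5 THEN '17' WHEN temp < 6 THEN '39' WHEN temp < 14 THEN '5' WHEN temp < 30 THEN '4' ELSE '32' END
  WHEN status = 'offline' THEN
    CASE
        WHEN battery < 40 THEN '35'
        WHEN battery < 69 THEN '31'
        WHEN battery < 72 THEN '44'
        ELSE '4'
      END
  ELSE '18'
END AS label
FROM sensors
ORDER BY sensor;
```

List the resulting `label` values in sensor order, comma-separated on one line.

18, 18, 18, 4, 4, 18, 4, 35, 18, 18

sensor=B: status='fail' → outer ELSE → 18
sensor=E: status='fail' → outer ELSE → 18
sensor=F: status='ok' → outer ELSE → 18
sensor=G: status='offline' → inner[ELSE] → 4
sensor=H: status='warn' → inner[temp < 30] → 4
sensor=J: status='fail' → outer ELSE → 18
sensor=L: status='warn' → inner[temp < 30] → 4
sensor=M: status='offline' → inner[battery < 40] → 35
sensor=P: status='ok' → outer ELSE → 18
sensor=Z: status='ok' → outer ELSE → 18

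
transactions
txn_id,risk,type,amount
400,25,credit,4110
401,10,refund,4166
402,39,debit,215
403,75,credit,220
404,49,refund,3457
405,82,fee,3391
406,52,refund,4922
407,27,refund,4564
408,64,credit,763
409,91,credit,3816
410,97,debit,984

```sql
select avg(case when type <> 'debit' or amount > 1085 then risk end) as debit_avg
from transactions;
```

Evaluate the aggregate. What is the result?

txn_id=400: ✓ → 25
txn_id=401: ✓ → 10
txn_id=402: ✗
txn_id=403: ✓ → 75
txn_id=404: ✓ → 49
txn_id=405: ✓ → 82
txn_id=406: ✓ → 52
txn_id=407: ✓ → 27
txn_id=408: ✓ → 64
txn_id=409: ✓ → 91
txn_id=410: ✗
debit_avg = (25 + 10 + 75 + 49 + 82 + 52 + 27 + 64 + 91) / 9 = 52.7777777778

52.7777777778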